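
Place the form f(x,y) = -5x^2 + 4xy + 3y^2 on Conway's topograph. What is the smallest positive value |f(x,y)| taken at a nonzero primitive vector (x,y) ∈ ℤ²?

river: ρ → (3,8,-1)
river: ρ → (-1,8,3)
river: ρ → (3,4,-5)
river: ρ → (-5,6,2)
river: ρ → (2,6,-5)
river: ρ → (-5,4,3)
closes: descent 0, river 6
min |a| on river = 1

1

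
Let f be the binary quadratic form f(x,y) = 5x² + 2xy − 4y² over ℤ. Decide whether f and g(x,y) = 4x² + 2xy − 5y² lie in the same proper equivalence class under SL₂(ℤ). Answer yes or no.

D₁ = 84, D₂ = 84
river cycle of f (length 6): (-4, 6, 3), (3, 6, -4), (-4, 2, 5), (5, 8, -1), (-1, 8, 5), (5, 2, -4)
river cycle of g (length 6): (-5, 8, 1), (1, 8, -5), (-5, 2, 4), (4, 6, -3), (-3, 6, 4), (4, 2, -5)
cycles differ ⇒ inequivalent

no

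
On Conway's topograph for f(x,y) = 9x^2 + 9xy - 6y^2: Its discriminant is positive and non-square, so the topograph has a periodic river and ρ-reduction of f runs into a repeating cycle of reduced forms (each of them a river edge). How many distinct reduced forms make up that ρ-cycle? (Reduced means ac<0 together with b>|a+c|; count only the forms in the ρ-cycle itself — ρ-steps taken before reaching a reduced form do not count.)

D = 297, ⌊√D⌋ = 17
river: ρ → (-6,15,3)
river: ρ → (3,15,-6)
river: ρ → (-6,9,9)
river: ρ → (9,9,-6)
ρ-cycle length = 4 (tail of 0 descent steps not counted)

4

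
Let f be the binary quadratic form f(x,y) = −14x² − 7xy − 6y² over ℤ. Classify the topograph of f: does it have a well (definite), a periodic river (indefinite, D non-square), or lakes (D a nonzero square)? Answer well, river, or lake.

D = b²−4ac = (-7)² − 4·(-14)·(-6) = -287
D < 0 ⇒ definite ⇒ every region one sign ⇒ single well

well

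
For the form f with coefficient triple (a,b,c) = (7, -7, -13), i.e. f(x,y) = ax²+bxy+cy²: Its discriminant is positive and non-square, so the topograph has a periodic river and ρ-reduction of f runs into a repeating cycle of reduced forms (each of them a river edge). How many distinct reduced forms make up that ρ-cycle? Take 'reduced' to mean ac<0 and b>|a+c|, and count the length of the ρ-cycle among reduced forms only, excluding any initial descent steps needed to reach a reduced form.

D = 413, ⌊√D⌋ = 20
descent: ρ → (-13,7,7)  [lands on river]
river: ρ → (7,7,-13)
river: ρ → (-13,19,1)
river: ρ → (1,19,-13)
ρ-cycle length = 4 (tail of 1 descent step not counted)

4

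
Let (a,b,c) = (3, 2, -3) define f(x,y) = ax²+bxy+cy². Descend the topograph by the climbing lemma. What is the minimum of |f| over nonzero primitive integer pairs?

river: ρ → (-3,4,2)
river: ρ → (2,4,-3)
river: ρ → (-3,2,3)
river: ρ → (3,4,-2)
river: ρ → (-2,4,3)
river: ρ → (3,2,-3)
closes: descent 0, river 6
min |a| on river = 2

2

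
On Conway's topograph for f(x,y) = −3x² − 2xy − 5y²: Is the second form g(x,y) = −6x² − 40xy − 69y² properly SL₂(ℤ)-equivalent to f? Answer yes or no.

D₁ = -56, D₂ = -56
f is negative-definite; reduce −f:
−f: reduced (well bottom): (3,2,5) with a≤c, −a<b≤a
flip sign back: reduced form of f is (-3,-2,-5)
g is negative-definite; reduce −g:
−g: translate: b→4 (≡40 mod 12), so (6,40,69)→(6,4,3)
−g: flip: (6,4,3)→(3,-4,6)
−g: translate: b→2 (≡-4 mod 6), so (3,-4,6)→(3,2,5)
−g: reduced (well bottom): (3,2,5) with a≤c, −a<b≤a
flip sign back: reduced form of g is (-3,-2,-5)
reduced forms (-3, -2, -5) vs (-3, -2, -5) ⇒ equivalent

yes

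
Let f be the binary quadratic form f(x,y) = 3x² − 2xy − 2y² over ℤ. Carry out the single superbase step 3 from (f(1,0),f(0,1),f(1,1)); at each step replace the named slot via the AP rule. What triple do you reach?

start (3,-2,-1) = (f(1,0),f(0,1),f(1,1))
replace slot 3: 2·(3+(-2)) − (-1) = 3 → (3,-2,3)

3,-2,3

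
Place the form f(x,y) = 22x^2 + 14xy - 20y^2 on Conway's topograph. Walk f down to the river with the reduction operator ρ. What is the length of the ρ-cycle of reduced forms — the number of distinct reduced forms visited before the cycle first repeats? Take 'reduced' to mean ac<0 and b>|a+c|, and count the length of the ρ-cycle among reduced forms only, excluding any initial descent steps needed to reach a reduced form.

D = 1956, ⌊√D⌋ = 44
river: ρ → (-20,26,16)
river: ρ → (16,38,-8)
river: ρ → (-8,42,6)
river: ρ → (6,42,-8)
river: ρ → (-8,38,16)
river: ρ → (16,26,-20)
river: ρ → (-20,14,22)
river: ρ → (22,30,-12)
river: ρ → (-12,42,4)
river: ρ → (4,38,-32)
river: ρ → (-32,26,10)
river: ρ → (10,34,-20)
river: ρ → (-20,6,24)
river: ρ → (24,42,-2)
river: ρ → (-2,42,24)
river: ρ → (24,6,-20)
river: ρ → (-20,34,10)
river: ρ → (10,26,-32)
river: ρ → (-32,38,4)
river: ρ → (4,42,-12)
river: ρ → (-12,30,22)
river: ρ → (22,14,-20)
ρ-cycle length = 22 (tail of 0 descent steps not counted)

22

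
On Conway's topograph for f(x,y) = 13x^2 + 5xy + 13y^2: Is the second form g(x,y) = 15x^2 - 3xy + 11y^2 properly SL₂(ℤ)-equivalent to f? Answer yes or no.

D₁ = -651, D₂ = -651
f: reduced (well bottom): (13,5,13) with a≤c, −a<b≤a
g: flip: (15,-3,11)→(11,3,15)
g: reduced (well bottom): (11,3,15) with a≤c, −a<b≤a
reduced forms (13, 5, 13) vs (11, 3, 15) ⇒ inequivalent

no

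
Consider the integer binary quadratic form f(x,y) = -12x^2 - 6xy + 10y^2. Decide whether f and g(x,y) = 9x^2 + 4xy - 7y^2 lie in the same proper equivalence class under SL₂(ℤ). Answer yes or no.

D₁ = 516, D₂ = 268
discriminants differ ⇒ not SL₂(ℤ)-equivalent

no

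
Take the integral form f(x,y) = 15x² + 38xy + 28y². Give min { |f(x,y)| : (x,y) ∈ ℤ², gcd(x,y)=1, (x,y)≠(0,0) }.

translate: b→8 (≡38 mod 30), so (15,38,28)→(15,8,5)
flip: (15,8,5)→(5,-8,15)
translate: b→2 (≡-8 mod 10), so (5,-8,15)→(5,2,12)
reduced (well bottom): (5,2,12) with a≤c, −a<b≤a
well minimum = a = 5

5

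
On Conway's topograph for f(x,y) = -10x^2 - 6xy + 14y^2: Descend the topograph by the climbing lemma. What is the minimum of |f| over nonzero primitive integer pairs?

descent: ρ → (14,6,-10)  [lands on river]
river: ρ → (-10,14,10)
river: ρ → (10,6,-14)
river: ρ → (-14,22,2)
river: ρ → (2,22,-14)
river: ρ → (-14,6,10)
river: ρ → (10,14,-10)
river: ρ → (-10,6,14)
river: ρ → (14,22,-2)
river: ρ → (-2,22,14)
closes: descent 1, river 10
min |a| on river = 2

2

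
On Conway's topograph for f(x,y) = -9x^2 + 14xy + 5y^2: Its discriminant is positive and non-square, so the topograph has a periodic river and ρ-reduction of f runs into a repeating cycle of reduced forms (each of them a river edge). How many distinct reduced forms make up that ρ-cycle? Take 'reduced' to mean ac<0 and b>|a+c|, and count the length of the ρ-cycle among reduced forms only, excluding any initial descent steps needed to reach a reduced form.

D = 376, ⌊√D⌋ = 19
river: ρ → (5,16,-6)
river: ρ → (-6,8,13)
river: ρ → (13,18,-1)
river: ρ → (-1,18,13)
river: ρ → (13,8,-6)
river: ρ → (-6,16,5)
river: ρ → (5,14,-9)
river: ρ → (-9,4,10)
river: ρ → (10,16,-3)
river: ρ → (-3,14,15)
river: ρ → (15,16,-2)
river: ρ → (-2,16,15)
river: ρ → (15,14,-3)
river: ρ → (-3,16,10)
river: ρ → (10,4,-9)
river: ρ → (-9,14,5)
ρ-cycle length = 16 (tail of 0 descent steps not counted)

16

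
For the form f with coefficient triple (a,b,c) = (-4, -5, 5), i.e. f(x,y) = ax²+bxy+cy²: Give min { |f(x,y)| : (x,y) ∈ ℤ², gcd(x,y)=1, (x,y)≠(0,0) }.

descent: ρ → (5,5,-4)  [lands on river]
river: ρ → (-4,3,6)
river: ρ → (6,9,-1)
river: ρ → (-1,9,6)
river: ρ → (6,3,-4)
river: ρ → (-4,5,5)
closes: descent 1, river 6
min |a| on river = 1

1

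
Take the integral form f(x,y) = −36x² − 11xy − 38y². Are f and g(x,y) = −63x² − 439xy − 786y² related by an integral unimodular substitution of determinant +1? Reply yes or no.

D₁ = -5351, D₂ = -5351
f is negative-definite; reduce −f:
−f: reduced (well bottom): (36,11,38) with a≤c, −a<b≤a
flip sign back: reduced form of f is (-36,-11,-38)
g is negative-definite; reduce −g:
−g: translate: b→61 (≡439 mod 126), so (63,439,786)→(63,61,36)
−g: flip: (63,61,36)→(36,-61,63)
−g: translate: b→11 (≡-61 mod 72), so (36,-61,63)→(36,11,38)
−g: reduced (well bottom): (36,11,38) with a≤c, −a<b≤a
flip sign back: reduced form of g is (-36,-11,-38)
reduced forms (-36, -11, -38) vs (-36, -11, -38) ⇒ equivalent

yes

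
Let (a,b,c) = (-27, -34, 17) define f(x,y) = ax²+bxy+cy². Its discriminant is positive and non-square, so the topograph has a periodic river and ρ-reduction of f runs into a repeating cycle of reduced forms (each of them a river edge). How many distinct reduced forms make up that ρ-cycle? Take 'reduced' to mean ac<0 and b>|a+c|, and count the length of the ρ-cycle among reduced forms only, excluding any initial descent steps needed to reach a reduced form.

D = 2992, ⌊√D⌋ = 54
descent: ρ → (17,34,-27)  [lands on river]
river: ρ → (-27,20,24)
river: ρ → (24,28,-23)
river: ρ → (-23,18,29)
river: ρ → (29,40,-12)
river: ρ → (-12,32,41)
river: ρ → (41,50,-3)
river: ρ → (-3,52,24)
river: ρ → (24,44,-11)
river: ρ → (-11,44,24)
river: ρ → (24,52,-3)
river: ρ → (-3,50,41)
river: ρ → (41,32,-12)
river: ρ → (-12,40,29)
river: ρ → (29,18,-23)
river: ρ → (-23,28,24)
river: ρ → (24,20,-27)
river: ρ → (-27,34,17)
ρ-cycle length = 18 (tail of 1 descent step not counted)

18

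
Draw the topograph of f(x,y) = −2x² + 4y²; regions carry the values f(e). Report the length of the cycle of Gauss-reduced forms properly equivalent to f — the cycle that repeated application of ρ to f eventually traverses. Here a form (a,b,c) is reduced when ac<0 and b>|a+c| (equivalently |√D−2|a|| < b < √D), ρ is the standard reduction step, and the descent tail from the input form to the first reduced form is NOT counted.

D = 32, ⌊√D⌋ = 5
descent: ρ → (4,0,-2)
descent: ρ → (-2,4,2)  [lands on river]
river: ρ → (2,4,-2)
ρ-cycle length = 2 (tail of 2 descent steps not counted)

2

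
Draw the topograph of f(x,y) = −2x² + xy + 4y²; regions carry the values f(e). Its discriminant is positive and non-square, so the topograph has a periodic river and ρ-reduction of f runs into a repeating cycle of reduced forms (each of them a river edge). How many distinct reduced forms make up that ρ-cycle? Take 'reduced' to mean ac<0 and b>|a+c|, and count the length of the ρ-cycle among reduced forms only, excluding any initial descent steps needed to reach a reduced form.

D = 33, ⌊√D⌋ = 5
descent: ρ → (4,-1,-2)
descent: ρ → (-2,5,1)  [lands on river]
river: ρ → (1,5,-2)
river: ρ → (-2,3,3)
river: ρ → (3,3,-2)
ρ-cycle length = 4 (tail of 2 descent steps not counted)

4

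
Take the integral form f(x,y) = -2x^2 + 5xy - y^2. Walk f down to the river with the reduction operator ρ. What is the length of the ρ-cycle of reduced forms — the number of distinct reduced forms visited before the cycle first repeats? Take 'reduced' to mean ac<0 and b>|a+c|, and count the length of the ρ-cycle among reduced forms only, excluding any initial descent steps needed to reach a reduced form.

D = 17, ⌊√D⌋ = 4
descent: ρ → (-1,3,2)  [lands on river]
river: ρ → (2,1,-2)
river: ρ → (-2,3,1)
river: ρ → (1,3,-2)
river: ρ → (-2,1,2)
river: ρ → (2,3,-1)
ρ-cycle length = 6 (tail of 1 descent step not counted)

6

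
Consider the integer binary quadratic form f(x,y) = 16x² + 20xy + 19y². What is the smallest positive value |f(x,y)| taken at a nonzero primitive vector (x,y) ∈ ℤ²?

translate: b→-12 (≡20 mod 32), so (16,20,19)→(16,-12,15)
flip: (16,-12,15)→(15,12,16)
reduced (well bottom): (15,12,16) with a≤c, −a<b≤a
well minimum = a = 15

15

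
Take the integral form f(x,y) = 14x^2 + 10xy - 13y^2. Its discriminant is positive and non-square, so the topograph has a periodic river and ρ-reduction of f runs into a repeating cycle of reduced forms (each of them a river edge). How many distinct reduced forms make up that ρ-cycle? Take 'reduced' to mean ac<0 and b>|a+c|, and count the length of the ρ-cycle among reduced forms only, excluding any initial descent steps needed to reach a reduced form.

D = 828, ⌊√D⌋ = 28
river: ρ → (-13,16,11)
river: ρ → (11,28,-1)
river: ρ → (-1,28,11)
river: ρ → (11,16,-13)
river: ρ → (-13,10,14)
river: ρ → (14,18,-9)
river: ρ → (-9,18,14)
river: ρ → (14,10,-13)
ρ-cycle length = 8 (tail of 0 descent steps not counted)

8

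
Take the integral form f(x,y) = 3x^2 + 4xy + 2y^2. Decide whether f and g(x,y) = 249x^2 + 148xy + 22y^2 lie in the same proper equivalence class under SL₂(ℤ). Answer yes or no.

D₁ = -8, D₂ = -8
f: translate: b→-2 (≡4 mod 6), so (3,4,2)→(3,-2,1)
f: flip: (3,-2,1)→(1,2,3)
f: translate: b→0 (≡2 mod 2), so (1,2,3)→(1,0,2)
f: reduced (well bottom): (1,0,2) with a≤c, −a<b≤a
g: flip: (249,148,22)→(22,-148,249)
g: translate: b→-16 (≡-148 mod 44), so (22,-148,249)→(22,-16,3)
g: flip: (22,-16,3)→(3,16,22)
g: translate: b→-2 (≡16 mod 6), so (3,16,22)→(3,-2,1)
g: flip: (3,-2,1)→(1,2,3)
g: translate: b→0 (≡2 mod 2), so (1,2,3)→(1,0,2)
g: reduced (well bottom): (1,0,2) with a≤c, −a<b≤a
reduced forms (1, 0, 2) vs (1, 0, 2) ⇒ equivalent

yes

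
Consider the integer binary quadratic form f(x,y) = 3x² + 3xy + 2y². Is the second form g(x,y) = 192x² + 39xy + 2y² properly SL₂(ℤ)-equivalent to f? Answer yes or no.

D₁ = -15, D₂ = -15
f: flip: (3,3,2)→(2,-3,3)
f: translate: b→1 (≡-3 mod 4), so (2,-3,3)→(2,1,2)
f: reduced (well bottom): (2,1,2) with a≤c, −a<b≤a
g: flip: (192,39,2)→(2,-39,192)
g: translate: b→1 (≡-39 mod 4), so (2,-39,192)→(2,1,2)
g: reduced (well bottom): (2,1,2) with a≤c, −a<b≤a
reduced forms (2, 1, 2) vs (2, 1, 2) ⇒ equivalent

yes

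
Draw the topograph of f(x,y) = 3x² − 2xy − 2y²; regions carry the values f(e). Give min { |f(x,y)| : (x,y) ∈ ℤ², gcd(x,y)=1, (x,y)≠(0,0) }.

descent: ρ → (-2,2,3)  [lands on river]
river: ρ → (3,4,-1)
river: ρ → (-1,4,3)
river: ρ → (3,2,-2)
closes: descent 1, river 4
min |a| on river = 1

1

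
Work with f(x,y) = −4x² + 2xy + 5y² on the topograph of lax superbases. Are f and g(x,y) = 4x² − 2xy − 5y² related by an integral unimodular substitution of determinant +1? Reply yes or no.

D₁ = 84, D₂ = 84
river cycle of f (length 6): (5, 8, -1), (-1, 8, 5), (5, 2, -4), (-4, 6, 3), (3, 6, -4), (-4, 2, 5)
river cycle of g (length 6): (-5, 2, 4), (4, 6, -3), (-3, 6, 4), (4, 2, -5), (-5, 8, 1), (1, 8, -5)
cycles differ ⇒ inequivalent

no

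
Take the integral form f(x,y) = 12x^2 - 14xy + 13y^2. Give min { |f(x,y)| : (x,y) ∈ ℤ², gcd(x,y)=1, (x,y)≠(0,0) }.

translate: b→10 (≡-14 mod 24), so (12,-14,13)→(12,10,11)
flip: (12,10,11)→(11,-10,12)
reduced (well bottom): (11,-10,12) with a≤c, −a<b≤a
well minimum = a = 11

11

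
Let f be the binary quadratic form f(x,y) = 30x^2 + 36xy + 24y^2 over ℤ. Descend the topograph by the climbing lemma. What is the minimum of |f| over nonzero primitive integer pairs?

translate: b→-24 (≡36 mod 60), so (30,36,24)→(30,-24,18)
flip: (30,-24,18)→(18,24,30)
translate: b→-12 (≡24 mod 36), so (18,24,30)→(18,-12,24)
reduced (well bottom): (18,-12,24) with a≤c, −a<b≤a
well minimum = a = 18

18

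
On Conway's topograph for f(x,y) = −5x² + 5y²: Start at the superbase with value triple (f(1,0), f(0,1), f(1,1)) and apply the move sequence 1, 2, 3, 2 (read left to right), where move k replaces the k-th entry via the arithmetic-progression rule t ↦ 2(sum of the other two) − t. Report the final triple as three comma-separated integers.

start (-5,5,0) = (f(1,0),f(0,1),f(1,1))
replace slot 1: 2·(5+0) − (-5) = 15 → (15,5,0)
replace slot 2: 2·(15+0) − 5 = 25 → (15,25,0)
replace slot 3: 2·(15+25) − 0 = 80 → (15,25,80)
replace slot 2: 2·(15+80) − 25 = 165 → (15,165,80)

15,165,80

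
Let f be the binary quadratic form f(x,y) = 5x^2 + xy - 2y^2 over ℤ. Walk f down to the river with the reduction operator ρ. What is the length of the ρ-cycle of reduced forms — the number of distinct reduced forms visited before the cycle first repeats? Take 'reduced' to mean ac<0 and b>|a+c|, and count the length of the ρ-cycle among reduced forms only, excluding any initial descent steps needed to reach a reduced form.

D = 41, ⌊√D⌋ = 6
descent: ρ → (-2,3,4)  [lands on river]
river: ρ → (4,5,-1)
river: ρ → (-1,5,4)
river: ρ → (4,3,-2)
river: ρ → (-2,5,2)
river: ρ → (2,3,-4)
river: ρ → (-4,5,1)
river: ρ → (1,5,-4)
river: ρ → (-4,3,2)
river: ρ → (2,5,-2)
ρ-cycle length = 10 (tail of 1 descent step not counted)

10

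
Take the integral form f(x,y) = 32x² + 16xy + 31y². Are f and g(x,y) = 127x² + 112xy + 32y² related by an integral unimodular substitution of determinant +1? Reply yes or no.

D₁ = -3712, D₂ = -3712
f: flip: (32,16,31)→(31,-16,32)
f: reduced (well bottom): (31,-16,32) with a≤c, −a<b≤a
g: flip: (127,112,32)→(32,-112,127)
g: translate: b→16 (≡-112 mod 64), so (32,-112,127)→(32,16,31)
g: flip: (32,16,31)→(31,-16,32)
g: reduced (well bottom): (31,-16,32) with a≤c, −a<b≤a
reduced forms (31, -16, 32) vs (31, -16, 32) ⇒ equivalent

yes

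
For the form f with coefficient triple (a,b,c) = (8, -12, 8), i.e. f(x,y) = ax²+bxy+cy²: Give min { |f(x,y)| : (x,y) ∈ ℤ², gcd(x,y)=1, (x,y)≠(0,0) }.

translate: b→4 (≡-12 mod 16), so (8,-12,8)→(8,4,4)
flip: (8,4,4)→(4,-4,8)
translate: b→4 (≡-4 mod 8), so (4,-4,8)→(4,4,8)
reduced (well bottom): (4,4,8) with a≤c, −a<b≤a
well minimum = a = 4

4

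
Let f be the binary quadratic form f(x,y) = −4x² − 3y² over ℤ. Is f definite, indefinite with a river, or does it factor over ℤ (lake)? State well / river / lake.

D = b²−4ac = 0² − 4·(-4)·(-3) = -48
D < 0 ⇒ definite ⇒ every region one sign ⇒ single well

well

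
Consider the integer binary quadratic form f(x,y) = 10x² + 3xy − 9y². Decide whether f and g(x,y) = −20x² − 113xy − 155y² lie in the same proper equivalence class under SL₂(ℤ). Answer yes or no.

D₁ = 369, D₂ = 369
river cycle of f (length 16): (-9, 15, 4), (4, 17, -5), (-5, 13, 10), (10, 7, -8), (-8, 9, 9), (9, 9, -8), (-8, 7, 10), (10, 13, -5), (-5, 17, 4), (4, 15, -9), … (6 more)
river cycle of g (length 16): (4, 17, -5), (-5, 13, 10), (10, 7, -8), (-8, 9, 9), (9, 9, -8), (-8, 7, 10), (10, 13, -5), (-5, 17, 4), (4, 15, -9), (-9, 3, 10), … (6 more)
cycles coincide ⇒ equivalent

yes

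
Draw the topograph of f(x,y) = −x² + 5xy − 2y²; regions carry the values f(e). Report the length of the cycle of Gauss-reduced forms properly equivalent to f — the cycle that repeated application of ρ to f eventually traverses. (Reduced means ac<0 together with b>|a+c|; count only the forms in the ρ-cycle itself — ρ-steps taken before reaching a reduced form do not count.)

D = 17, ⌊√D⌋ = 4
descent: ρ → (-2,3,1)  [lands on river]
river: ρ → (1,3,-2)
river: ρ → (-2,1,2)
river: ρ → (2,3,-1)
river: ρ → (-1,3,2)
river: ρ → (2,1,-2)
ρ-cycle length = 6 (tail of 1 descent step not counted)

6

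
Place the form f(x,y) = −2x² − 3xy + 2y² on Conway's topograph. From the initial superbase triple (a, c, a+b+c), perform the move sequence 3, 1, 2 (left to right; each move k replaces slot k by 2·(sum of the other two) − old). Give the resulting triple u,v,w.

start (-2,2,-3) = (f(1,0),f(0,1),f(1,1))
replace slot 3: 2·((-2)+2) − (-3) = 3 → (-2,2,3)
replace slot 1: 2·(2+3) − (-2) = 12 → (12,2,3)
replace slot 2: 2·(12+3) − 2 = 28 → (12,28,3)

12,28,3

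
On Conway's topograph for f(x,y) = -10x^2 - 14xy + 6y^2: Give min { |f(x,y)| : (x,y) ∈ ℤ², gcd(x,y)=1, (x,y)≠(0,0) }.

descent: ρ → (6,14,-10)  [lands on river]
river: ρ → (-10,6,10)
river: ρ → (10,14,-6)
river: ρ → (-6,10,14)
river: ρ → (14,18,-2)
river: ρ → (-2,18,14)
river: ρ → (14,10,-6)
river: ρ → (-6,14,10)
river: ρ → (10,6,-10)
river: ρ → (-10,14,6)
river: ρ → (6,10,-14)
river: ρ → (-14,18,2)
river: ρ → (2,18,-14)
river: ρ → (-14,10,6)
closes: descent 1, river 14
min |a| on river = 2

2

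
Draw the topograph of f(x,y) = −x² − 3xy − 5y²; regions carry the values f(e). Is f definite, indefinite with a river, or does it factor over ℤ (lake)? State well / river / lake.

D = b²−4ac = (-3)² − 4·(-1)·(-5) = -11
D < 0 ⇒ definite ⇒ every region one sign ⇒ single well

well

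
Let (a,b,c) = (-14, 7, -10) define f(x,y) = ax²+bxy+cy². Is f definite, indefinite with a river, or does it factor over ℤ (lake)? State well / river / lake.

D = b²−4ac = 7² − 4·(-14)·(-10) = -511
D < 0 ⇒ definite ⇒ every region one sign ⇒ single well

well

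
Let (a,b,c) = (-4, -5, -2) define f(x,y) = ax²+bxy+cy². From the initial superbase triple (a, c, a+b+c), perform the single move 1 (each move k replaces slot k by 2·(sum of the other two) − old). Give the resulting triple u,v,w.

start (-4,-2,-11) = (f(1,0),f(0,1),f(1,1))
replace slot 1: 2·((-2)+(-11)) − (-4) = -22 → (-22,-2,-11)

-22,-2,-11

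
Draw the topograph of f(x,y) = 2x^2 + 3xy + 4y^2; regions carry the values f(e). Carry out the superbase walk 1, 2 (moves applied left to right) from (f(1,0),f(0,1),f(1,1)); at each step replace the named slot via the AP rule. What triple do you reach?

start (2,4,9) = (f(1,0),f(0,1),f(1,1))
replace slot 1: 2·(4+9) − 2 = 24 → (24,4,9)
replace slot 2: 2·(24+9) − 4 = 62 → (24,62,9)

24,62,9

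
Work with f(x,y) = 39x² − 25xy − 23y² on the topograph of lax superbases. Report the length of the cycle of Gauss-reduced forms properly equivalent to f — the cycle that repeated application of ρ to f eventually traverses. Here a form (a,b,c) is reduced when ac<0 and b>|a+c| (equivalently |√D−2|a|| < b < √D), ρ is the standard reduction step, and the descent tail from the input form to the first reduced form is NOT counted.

D = 4213, ⌊√D⌋ = 64
descent: ρ → (-23,25,39)  [lands on river]
river: ρ → (39,53,-9)
river: ρ → (-9,55,33)
river: ρ → (33,11,-31)
river: ρ → (-31,51,13)
river: ρ → (13,53,-27)
river: ρ → (-27,55,11)
river: ρ → (11,55,-27)
river: ρ → (-27,53,13)
river: ρ → (13,51,-31)
river: ρ → (-31,11,33)
river: ρ → (33,55,-9)
river: ρ → (-9,53,39)
river: ρ → (39,25,-23)
river: ρ → (-23,21,41)
river: ρ → (41,61,-3)
river: ρ → (-3,59,61)
river: ρ → (61,63,-1)
river: ρ → (-1,63,61)
river: ρ → (61,59,-3)
river: ρ → (-3,61,41)
river: ρ → (41,21,-23)
ρ-cycle length = 22 (tail of 1 descent step not counted)

22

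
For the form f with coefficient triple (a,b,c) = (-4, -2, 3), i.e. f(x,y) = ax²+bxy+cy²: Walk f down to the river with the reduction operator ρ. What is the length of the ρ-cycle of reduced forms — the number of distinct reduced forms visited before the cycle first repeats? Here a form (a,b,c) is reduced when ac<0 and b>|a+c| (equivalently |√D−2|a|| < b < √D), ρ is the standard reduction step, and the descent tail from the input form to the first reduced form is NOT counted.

D = 52, ⌊√D⌋ = 7
descent: ρ → (3,2,-4)  [lands on river]
river: ρ → (-4,6,1)
river: ρ → (1,6,-4)
river: ρ → (-4,2,3)
river: ρ → (3,4,-3)
river: ρ → (-3,2,4)
river: ρ → (4,6,-1)
river: ρ → (-1,6,4)
river: ρ → (4,2,-3)
river: ρ → (-3,4,3)
ρ-cycle length = 10 (tail of 1 descent step not counted)

10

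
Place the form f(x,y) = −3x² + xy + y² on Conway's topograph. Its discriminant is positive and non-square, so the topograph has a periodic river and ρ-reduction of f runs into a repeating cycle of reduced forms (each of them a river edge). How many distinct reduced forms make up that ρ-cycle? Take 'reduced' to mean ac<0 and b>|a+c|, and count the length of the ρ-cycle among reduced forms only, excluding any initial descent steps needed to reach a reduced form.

D = 13, ⌊√D⌋ = 3
descent: ρ → (1,3,-1)  [lands on river]
river: ρ → (-1,3,1)
ρ-cycle length = 2 (tail of 1 descent step not counted)

2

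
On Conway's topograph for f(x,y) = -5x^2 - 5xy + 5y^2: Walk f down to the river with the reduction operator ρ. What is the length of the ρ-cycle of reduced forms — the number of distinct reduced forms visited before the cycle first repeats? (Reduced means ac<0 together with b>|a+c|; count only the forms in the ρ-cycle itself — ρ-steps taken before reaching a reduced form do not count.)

D = 125, ⌊√D⌋ = 11
descent: ρ → (5,5,-5)  [lands on river]
river: ρ → (-5,5,5)
ρ-cycle length = 2 (tail of 1 descent step not counted)

2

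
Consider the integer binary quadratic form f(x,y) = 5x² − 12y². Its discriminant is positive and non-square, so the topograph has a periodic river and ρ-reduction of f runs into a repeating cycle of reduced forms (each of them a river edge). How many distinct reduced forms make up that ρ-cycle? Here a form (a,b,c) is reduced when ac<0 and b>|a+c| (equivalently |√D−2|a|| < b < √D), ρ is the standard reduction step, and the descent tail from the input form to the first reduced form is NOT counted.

D = 240, ⌊√D⌋ = 15
descent: ρ → (-12,0,5)
descent: ρ → (5,10,-7)  [lands on river]
river: ρ → (-7,4,8)
river: ρ → (8,12,-3)
river: ρ → (-3,12,8)
river: ρ → (8,4,-7)
river: ρ → (-7,10,5)
ρ-cycle length = 6 (tail of 2 descent steps not counted)

6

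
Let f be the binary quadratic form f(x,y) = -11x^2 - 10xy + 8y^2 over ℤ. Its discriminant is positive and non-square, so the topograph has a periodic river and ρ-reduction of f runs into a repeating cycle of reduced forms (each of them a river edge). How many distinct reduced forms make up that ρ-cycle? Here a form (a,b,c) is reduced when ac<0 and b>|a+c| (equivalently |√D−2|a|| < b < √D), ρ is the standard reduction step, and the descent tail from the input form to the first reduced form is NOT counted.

D = 452, ⌊√D⌋ = 21
descent: ρ → (8,10,-11)  [lands on river]
river: ρ → (-11,12,7)
river: ρ → (7,16,-7)
river: ρ → (-7,12,11)
river: ρ → (11,10,-8)
river: ρ → (-8,6,13)
river: ρ → (13,20,-1)
river: ρ → (-1,20,13)
river: ρ → (13,6,-8)
river: ρ → (-8,10,11)
river: ρ → (11,12,-7)
river: ρ → (-7,16,7)
river: ρ → (7,12,-11)
river: ρ → (-11,10,8)
river: ρ → (8,6,-13)
river: ρ → (-13,20,1)
river: ρ → (1,20,-13)
river: ρ → (-13,6,8)
ρ-cycle length = 18 (tail of 1 descent step not counted)

18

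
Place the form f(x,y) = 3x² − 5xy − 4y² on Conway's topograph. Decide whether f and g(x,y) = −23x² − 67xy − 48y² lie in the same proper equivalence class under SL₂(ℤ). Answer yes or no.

D₁ = 73, D₂ = 73
river cycle of f (length 18): (-4, 5, 3), (3, 7, -2), (-2, 5, 6), (6, 7, -1), (-1, 7, 6), (6, 5, -2), (-2, 7, 3), (3, 5, -4), (-4, 3, 4), (4, 5, -3), … (8 more)
river cycle of g (length 18): (-4, 5, 3), (3, 7, -2), (-2, 5, 6), (6, 7, -1), (-1, 7, 6), (6, 5, -2), (-2, 7, 3), (3, 5, -4), (-4, 3, 4), (4, 5, -3), … (8 more)
cycles coincide ⇒ equivalent

yes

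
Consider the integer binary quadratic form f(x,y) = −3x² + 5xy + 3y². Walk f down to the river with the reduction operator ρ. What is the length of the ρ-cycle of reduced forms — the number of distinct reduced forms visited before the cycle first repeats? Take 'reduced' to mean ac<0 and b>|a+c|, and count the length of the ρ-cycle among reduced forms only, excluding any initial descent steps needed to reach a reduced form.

D = 61, ⌊√D⌋ = 7
river: ρ → (3,7,-1)
river: ρ → (-1,7,3)
river: ρ → (3,5,-3)
river: ρ → (-3,7,1)
river: ρ → (1,7,-3)
river: ρ → (-3,5,3)
ρ-cycle length = 6 (tail of 0 descent steps not counted)

6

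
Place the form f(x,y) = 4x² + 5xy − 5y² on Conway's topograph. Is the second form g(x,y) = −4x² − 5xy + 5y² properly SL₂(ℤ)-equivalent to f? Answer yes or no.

D₁ = 105, D₂ = 105
river cycle of f (length 6): (-5, 5, 4), (4, 3, -6), (-6, 9, 1), (1, 9, -6), (-6, 3, 4), (4, 5, -5)
river cycle of g (length 6): (5, 5, -4), (-4, 3, 6), (6, 9, -1), (-1, 9, 6), (6, 3, -4), (-4, 5, 5)
cycles differ ⇒ inequivalent

no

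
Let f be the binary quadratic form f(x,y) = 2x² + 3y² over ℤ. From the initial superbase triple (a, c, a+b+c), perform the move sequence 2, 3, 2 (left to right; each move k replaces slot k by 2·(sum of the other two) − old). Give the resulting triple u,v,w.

start (2,3,5) = (f(1,0),f(0,1),f(1,1))
replace slot 2: 2·(2+5) − 3 = 11 → (2,11,5)
replace slot 3: 2·(2+11) − 5 = 21 → (2,11,21)
replace slot 2: 2·(2+21) − 11 = 35 → (2,35,21)

2,35,21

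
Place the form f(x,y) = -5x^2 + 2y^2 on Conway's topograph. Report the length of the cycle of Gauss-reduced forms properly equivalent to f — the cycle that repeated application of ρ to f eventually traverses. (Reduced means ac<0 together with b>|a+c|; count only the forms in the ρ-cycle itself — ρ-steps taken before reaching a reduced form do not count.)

D = 40, ⌊√D⌋ = 6
descent: ρ → (2,4,-3)  [lands on river]
river: ρ → (-3,2,3)
river: ρ → (3,4,-2)
river: ρ → (-2,4,3)
river: ρ → (3,2,-3)
river: ρ → (-3,4,2)
ρ-cycle length = 6 (tail of 1 descent step not counted)

6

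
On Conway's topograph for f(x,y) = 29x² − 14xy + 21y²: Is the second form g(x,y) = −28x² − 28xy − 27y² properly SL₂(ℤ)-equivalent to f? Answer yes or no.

D₁ = -2240, D₂ = -2240
f: flip: (29,-14,21)→(21,14,29)
f: reduced (well bottom): (21,14,29) with a≤c, −a<b≤a
g is negative-definite; reduce −g:
−g: flip: (28,28,27)→(27,-28,28)
−g: translate: b→26 (≡-28 mod 54), so (27,-28,28)→(27,26,27)
−g: reduced (well bottom): (27,26,27) with a≤c, −a<b≤a
flip sign back: reduced form of g is (-27,-26,-27)
reduced forms (21, 14, 29) vs (-27, -26, -27) ⇒ inequivalent

no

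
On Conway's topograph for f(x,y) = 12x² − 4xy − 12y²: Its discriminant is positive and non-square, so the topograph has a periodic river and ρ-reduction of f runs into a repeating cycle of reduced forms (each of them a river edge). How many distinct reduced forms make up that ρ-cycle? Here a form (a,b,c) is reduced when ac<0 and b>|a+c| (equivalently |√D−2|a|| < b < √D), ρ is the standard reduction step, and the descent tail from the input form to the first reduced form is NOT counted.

D = 592, ⌊√D⌋ = 24
descent: ρ → (-12,4,12)  [lands on river]
river: ρ → (12,20,-4)
river: ρ → (-4,20,12)
river: ρ → (12,4,-12)
river: ρ → (-12,20,4)
river: ρ → (4,20,-12)
ρ-cycle length = 6 (tail of 1 descent step not counted)

6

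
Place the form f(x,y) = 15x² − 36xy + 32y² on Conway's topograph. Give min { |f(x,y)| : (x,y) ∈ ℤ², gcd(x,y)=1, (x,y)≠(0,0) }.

translate: b→-6 (≡-36 mod 30), so (15,-36,32)→(15,-6,11)
flip: (15,-6,11)→(11,6,15)
reduced (well bottom): (11,6,15) with a≤c, −a<b≤a
well minimum = a = 11

11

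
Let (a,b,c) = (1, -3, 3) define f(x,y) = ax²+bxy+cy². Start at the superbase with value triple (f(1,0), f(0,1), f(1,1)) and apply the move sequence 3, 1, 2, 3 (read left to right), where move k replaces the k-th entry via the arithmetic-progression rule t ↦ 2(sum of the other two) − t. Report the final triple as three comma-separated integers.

start (1,3,1) = (f(1,0),f(0,1),f(1,1))
replace slot 3: 2·(1+3) − 1 = 7 → (1,3,7)
replace slot 1: 2·(3+7) − 1 = 19 → (19,3,7)
replace slot 2: 2·(19+7) − 3 = 49 → (19,49,7)
replace slot 3: 2·(19+49) − 7 = 129 → (19,49,129)

19,49,129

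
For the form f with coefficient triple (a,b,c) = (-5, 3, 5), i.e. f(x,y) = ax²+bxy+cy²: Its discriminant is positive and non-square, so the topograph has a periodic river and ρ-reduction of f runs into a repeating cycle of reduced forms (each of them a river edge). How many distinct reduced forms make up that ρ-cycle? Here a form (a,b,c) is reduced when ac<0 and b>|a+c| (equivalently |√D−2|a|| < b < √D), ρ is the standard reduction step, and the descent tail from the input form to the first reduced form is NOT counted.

D = 109, ⌊√D⌋ = 10
river: ρ → (5,7,-3)
river: ρ → (-3,5,7)
river: ρ → (7,9,-1)
river: ρ → (-1,9,7)
river: ρ → (7,5,-3)
river: ρ → (-3,7,5)
river: ρ → (5,3,-5)
river: ρ → (-5,7,3)
river: ρ → (3,5,-7)
river: ρ → (-7,9,1)
river: ρ → (1,9,-7)
river: ρ → (-7,5,3)
river: ρ → (3,7,-5)
river: ρ → (-5,3,5)
ρ-cycle length = 14 (tail of 0 descent steps not counted)

14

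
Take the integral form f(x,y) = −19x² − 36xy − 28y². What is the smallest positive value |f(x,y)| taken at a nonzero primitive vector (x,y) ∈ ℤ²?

translate: b→-2 (≡36 mod 38), so (19,36,28)→(19,-2,11)
flip: (19,-2,11)→(11,2,19)
reduced (well bottom): (11,2,19) with a≤c, −a<b≤a
well minimum |f| = |-11| = 11 (negative-definite)

11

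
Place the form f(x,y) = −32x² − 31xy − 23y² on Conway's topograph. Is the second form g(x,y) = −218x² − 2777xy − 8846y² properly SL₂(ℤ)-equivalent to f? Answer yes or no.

D₁ = -1983, D₂ = -1983
f is negative-definite; reduce −f:
−f: flip: (32,31,23)→(23,-31,32)
−f: translate: b→15 (≡-31 mod 46), so (23,-31,32)→(23,15,24)
−f: reduced (well bottom): (23,15,24) with a≤c, −a<b≤a
flip sign back: reduced form of f is (-23,-15,-24)
g is negative-definite; reduce −g:
−g: translate: b→161 (≡2777 mod 436), so (218,2777,8846)→(218,161,32)
−g: flip: (218,161,32)→(32,-161,218)
−g: translate: b→31 (≡-161 mod 64), so (32,-161,218)→(32,31,23)
−g: flip: (32,31,23)→(23,-31,32)
−g: translate: b→15 (≡-31 mod 46), so (23,-31,32)→(23,15,24)
−g: reduced (well bottom): (23,15,24) with a≤c, −a<b≤a
flip sign back: reduced form of g is (-23,-15,-24)
reduced forms (-23, -15, -24) vs (-23, -15, -24) ⇒ equivalent

yes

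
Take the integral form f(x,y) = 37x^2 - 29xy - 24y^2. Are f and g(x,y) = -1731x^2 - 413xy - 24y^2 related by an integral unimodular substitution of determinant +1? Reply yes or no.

D₁ = 4393, D₂ = 4393
river cycle of f (length 92): (-24, 29, 37), (37, 45, -16), (-16, 51, 28), (28, 61, -6), (-6, 59, 38), (38, 17, -27), (-27, 37, 28), (28, 19, -36), (-36, 53, 11), (11, 57, -26), … (82 more)
river cycle of g (length 92): (-24, 29, 37), (37, 45, -16), (-16, 51, 28), (28, 61, -6), (-6, 59, 38), (38, 17, -27), (-27, 37, 28), (28, 19, -36), (-36, 53, 11), (11, 57, -26), … (82 more)
cycles coincide ⇒ equivalent

yes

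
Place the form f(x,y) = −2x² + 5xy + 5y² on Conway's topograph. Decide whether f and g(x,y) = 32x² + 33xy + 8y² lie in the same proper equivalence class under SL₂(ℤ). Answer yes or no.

D₁ = 65, D₂ = 65
river cycle of f (length 6): (5, 5, -2), (-2, 7, 2), (2, 5, -5), (-5, 5, 2), (2, 7, -2), (-2, 5, 5)
river cycle of g (length 6): (-2, 5, 5), (5, 5, -2), (-2, 7, 2), (2, 5, -5), (-5, 5, 2), (2, 7, -2)
cycles coincide ⇒ equivalent

yes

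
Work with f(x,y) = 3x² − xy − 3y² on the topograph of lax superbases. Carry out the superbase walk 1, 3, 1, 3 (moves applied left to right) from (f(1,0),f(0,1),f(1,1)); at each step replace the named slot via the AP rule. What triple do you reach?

start (3,-3,-1) = (f(1,0),f(0,1),f(1,1))
replace slot 1: 2·((-3)+(-1)) − 3 = -11 → (-11,-3,-1)
replace slot 3: 2·((-11)+(-3)) − (-1) = -27 → (-11,-3,-27)
replace slot 1: 2·((-3)+(-27)) − (-11) = -49 → (-49,-3,-27)
replace slot 3: 2·((-49)+(-3)) − (-27) = -77 → (-49,-3,-77)

-49,-3,-77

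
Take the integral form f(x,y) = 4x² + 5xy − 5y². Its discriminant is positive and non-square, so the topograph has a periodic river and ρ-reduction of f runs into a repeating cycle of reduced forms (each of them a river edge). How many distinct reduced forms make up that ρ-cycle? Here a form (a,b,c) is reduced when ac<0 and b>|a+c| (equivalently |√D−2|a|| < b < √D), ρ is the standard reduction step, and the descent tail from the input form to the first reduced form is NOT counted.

D = 105, ⌊√D⌋ = 10
river: ρ → (-5,5,4)
river: ρ → (4,3,-6)
river: ρ → (-6,9,1)
river: ρ → (1,9,-6)
river: ρ → (-6,3,4)
river: ρ → (4,5,-5)
ρ-cycle length = 6 (tail of 0 descent steps not counted)

6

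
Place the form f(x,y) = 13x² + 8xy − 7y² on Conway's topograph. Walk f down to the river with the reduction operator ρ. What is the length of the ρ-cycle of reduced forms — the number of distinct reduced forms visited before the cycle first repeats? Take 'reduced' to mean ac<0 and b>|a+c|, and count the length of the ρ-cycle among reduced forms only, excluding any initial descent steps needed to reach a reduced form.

D = 428, ⌊√D⌋ = 20
river: ρ → (-7,20,1)
river: ρ → (1,20,-7)
river: ρ → (-7,8,13)
river: ρ → (13,18,-2)
river: ρ → (-2,18,13)
river: ρ → (13,8,-7)
ρ-cycle length = 6 (tail of 0 descent steps not counted)

6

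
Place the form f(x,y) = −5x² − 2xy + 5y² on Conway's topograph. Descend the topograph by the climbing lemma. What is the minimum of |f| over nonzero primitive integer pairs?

descent: ρ → (5,2,-5)  [lands on river]
river: ρ → (-5,8,2)
river: ρ → (2,8,-5)
river: ρ → (-5,2,5)
river: ρ → (5,8,-2)
river: ρ → (-2,8,5)
closes: descent 1, river 6
min |a| on river = 2

2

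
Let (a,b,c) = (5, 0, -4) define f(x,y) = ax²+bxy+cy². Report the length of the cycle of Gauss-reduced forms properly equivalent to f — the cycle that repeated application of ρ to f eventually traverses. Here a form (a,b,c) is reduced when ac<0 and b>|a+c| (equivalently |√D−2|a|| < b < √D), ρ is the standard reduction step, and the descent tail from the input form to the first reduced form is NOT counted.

D = 80, ⌊√D⌋ = 8
descent: ρ → (-4,8,1)  [lands on river]
river: ρ → (1,8,-4)
ρ-cycle length = 2 (tail of 1 descent step not counted)

2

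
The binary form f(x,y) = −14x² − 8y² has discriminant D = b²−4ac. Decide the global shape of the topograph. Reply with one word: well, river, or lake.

D = b²−4ac = 0² − 4·(-14)·(-8) = -448
D < 0 ⇒ definite ⇒ every region one sign ⇒ single well

well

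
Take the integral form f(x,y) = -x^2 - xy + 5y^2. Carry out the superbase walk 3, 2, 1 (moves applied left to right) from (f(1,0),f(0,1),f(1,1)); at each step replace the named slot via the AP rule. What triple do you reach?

start (-1,5,3) = (f(1,0),f(0,1),f(1,1))
replace slot 3: 2·((-1)+5) − 3 = 5 → (-1,5,5)
replace slot 2: 2·((-1)+5) − 5 = 3 → (-1,3,5)
replace slot 1: 2·(3+5) − (-1) = 17 → (17,3,5)

17,3,5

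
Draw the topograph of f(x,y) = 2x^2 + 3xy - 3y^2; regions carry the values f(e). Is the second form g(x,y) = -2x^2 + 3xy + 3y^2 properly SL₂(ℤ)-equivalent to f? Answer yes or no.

D₁ = 33, D₂ = 33
river cycle of f (length 4): (-3, 3, 2), (2, 5, -1), (-1, 5, 2), (2, 3, -3)
river cycle of g (length 4): (3, 3, -2), (-2, 5, 1), (1, 5, -2), (-2, 3, 3)
cycles differ ⇒ inequivalent

no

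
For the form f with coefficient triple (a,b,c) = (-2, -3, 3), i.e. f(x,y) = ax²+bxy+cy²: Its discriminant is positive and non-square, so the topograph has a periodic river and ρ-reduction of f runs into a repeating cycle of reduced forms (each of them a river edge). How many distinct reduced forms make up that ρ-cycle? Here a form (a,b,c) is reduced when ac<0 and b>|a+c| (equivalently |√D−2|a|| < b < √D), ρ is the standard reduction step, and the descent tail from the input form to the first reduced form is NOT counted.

D = 33, ⌊√D⌋ = 5
descent: ρ → (3,3,-2)  [lands on river]
river: ρ → (-2,5,1)
river: ρ → (1,5,-2)
river: ρ → (-2,3,3)
ρ-cycle length = 4 (tail of 1 descent step not counted)

4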